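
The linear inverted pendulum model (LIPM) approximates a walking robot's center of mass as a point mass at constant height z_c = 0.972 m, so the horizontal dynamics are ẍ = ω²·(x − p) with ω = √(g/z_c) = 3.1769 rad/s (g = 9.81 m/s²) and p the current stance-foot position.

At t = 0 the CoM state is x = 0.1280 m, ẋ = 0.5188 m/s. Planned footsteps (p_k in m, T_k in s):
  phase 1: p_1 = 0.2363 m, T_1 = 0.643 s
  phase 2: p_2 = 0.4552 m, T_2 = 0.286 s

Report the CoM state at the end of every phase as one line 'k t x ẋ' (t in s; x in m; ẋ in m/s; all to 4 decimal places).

phase 1: p=0.2363, T=0.643, ωT=2.042747, cosh=3.920717, sinh=3.791045; start (x,ẋ)=(0.128000, 0.518800) → end (x,ẋ)=(0.430779, 0.729728)
phase 2: p=0.4552, T=0.286, ωT=0.908593, cosh=1.441961, sinh=1.038870; start (x,ẋ)=(0.430779, 0.729728) → end (x,ẋ)=(0.658612, 0.971638)

1 0.6430 0.4308 0.7297
2 0.9290 0.6586 0.9716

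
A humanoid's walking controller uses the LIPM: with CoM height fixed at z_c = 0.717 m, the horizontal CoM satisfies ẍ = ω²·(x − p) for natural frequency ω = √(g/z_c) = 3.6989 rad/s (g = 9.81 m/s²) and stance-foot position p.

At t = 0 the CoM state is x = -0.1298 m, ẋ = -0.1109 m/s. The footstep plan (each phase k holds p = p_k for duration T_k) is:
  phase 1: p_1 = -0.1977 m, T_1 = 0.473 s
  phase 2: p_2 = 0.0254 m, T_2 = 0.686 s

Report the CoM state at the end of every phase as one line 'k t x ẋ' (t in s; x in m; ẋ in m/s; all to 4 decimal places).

phase 1: p=-0.1977, T=0.473, ωT=1.749580, cosh=2.963016, sinh=2.789169; start (x,ẋ)=(-0.129800, -0.110900) → end (x,ẋ)=(-0.080136, 0.371916)
phase 2: p=0.0254, T=0.686, ωT=2.537445, cosh=6.363194, sinh=6.284126; start (x,ẋ)=(-0.080136, 0.371916) → end (x,ẋ)=(-0.014290, -0.086536)

1 0.4730 -0.0801 0.3719
2 1.1590 -0.0143 -0.0865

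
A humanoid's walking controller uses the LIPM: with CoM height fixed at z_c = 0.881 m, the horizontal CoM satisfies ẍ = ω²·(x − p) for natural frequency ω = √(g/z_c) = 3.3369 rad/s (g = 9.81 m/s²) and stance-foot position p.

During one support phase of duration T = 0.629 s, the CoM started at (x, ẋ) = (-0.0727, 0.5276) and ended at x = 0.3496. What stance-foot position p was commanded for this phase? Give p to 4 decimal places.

ωT = 3.3369·0.629 = 2.098910; cosh(ωT) = 4.139932, sinh(ωT) = 4.017342
x(T) = p + (x₀−p)·cosh(ωT) + (ẋ₀/ω)·sinh(ωT) ⇒ p·(1 − cosh) = x(T) − x₀·cosh − (ẋ₀/ω)·sinh
numerator   = 0.3496 − (-0.0727)·4.139932 − (0.5276/3.3369)·4.017342 = 0.015388
denominator = 1 − 4.139932 = -3.139932
p = 0.015388 / -3.139932 = -0.0049

p = -0.0049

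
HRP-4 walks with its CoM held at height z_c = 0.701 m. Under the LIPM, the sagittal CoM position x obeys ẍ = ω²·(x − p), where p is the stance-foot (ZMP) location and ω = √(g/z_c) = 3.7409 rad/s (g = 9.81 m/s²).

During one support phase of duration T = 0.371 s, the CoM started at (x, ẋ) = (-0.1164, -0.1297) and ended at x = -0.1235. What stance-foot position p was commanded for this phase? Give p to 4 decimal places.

p = -0.1678

ωT = 3.7409·0.371 = 1.387874; cosh(ωT) = 2.127964, sinh(ωT) = 1.878359
x(T) = p + (x₀−p)·cosh(ωT) + (ẋ₀/ω)·sinh(ωT) ⇒ p·(1 − cosh) = x(T) − x₀·cosh − (ẋ₀/ω)·sinh
numerator   = -0.1235 − (-0.1164)·2.127964 − (-0.1297/3.7409)·1.878359 = 0.189319
denominator = 1 − 2.127964 = -1.127964
p = 0.189319 / -1.127964 = -0.1678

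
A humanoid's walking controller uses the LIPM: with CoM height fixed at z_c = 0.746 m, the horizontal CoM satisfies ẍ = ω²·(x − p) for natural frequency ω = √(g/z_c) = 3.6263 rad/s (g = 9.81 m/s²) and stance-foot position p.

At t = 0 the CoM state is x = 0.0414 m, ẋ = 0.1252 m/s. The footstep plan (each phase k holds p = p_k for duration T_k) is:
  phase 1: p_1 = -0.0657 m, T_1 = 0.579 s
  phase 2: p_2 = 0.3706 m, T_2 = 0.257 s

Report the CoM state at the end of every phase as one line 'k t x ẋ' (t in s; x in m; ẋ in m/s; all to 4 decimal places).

1 0.5790 0.5168 2.0801
2 0.8360 1.2004 3.6195

phase 1: p=-0.0657, T=0.579, ωT=2.099628, cosh=4.142816, sinh=4.020314; start (x,ẋ)=(0.041400, 0.125200) → end (x,ẋ)=(0.516799, 2.080077)
phase 2: p=0.3706, T=0.257, ωT=0.931959, cosh=1.466630, sinh=1.072849; start (x,ẋ)=(0.516799, 2.080077) → end (x,ẋ)=(1.200416, 3.619488)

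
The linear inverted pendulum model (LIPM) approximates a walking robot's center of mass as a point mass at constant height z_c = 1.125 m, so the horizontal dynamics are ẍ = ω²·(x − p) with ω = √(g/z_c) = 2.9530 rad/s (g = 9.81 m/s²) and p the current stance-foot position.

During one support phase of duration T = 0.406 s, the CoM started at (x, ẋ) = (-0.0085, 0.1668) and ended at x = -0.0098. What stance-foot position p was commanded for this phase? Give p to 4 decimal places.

ωT = 2.9530·0.406 = 1.198918; cosh(ωT) = 1.809023, sinh(ωT) = 1.507503
x(T) = p + (x₀−p)·cosh(ωT) + (ẋ₀/ω)·sinh(ωT) ⇒ p·(1 − cosh) = x(T) − x₀·cosh − (ẋ₀/ω)·sinh
numerator   = -0.0098 − (-0.0085)·1.809023 − (0.1668/2.9530)·1.507503 = -0.079575
denominator = 1 − 1.809023 = -0.809023
p = -0.079575 / -0.809023 = 0.0984

p = 0.0984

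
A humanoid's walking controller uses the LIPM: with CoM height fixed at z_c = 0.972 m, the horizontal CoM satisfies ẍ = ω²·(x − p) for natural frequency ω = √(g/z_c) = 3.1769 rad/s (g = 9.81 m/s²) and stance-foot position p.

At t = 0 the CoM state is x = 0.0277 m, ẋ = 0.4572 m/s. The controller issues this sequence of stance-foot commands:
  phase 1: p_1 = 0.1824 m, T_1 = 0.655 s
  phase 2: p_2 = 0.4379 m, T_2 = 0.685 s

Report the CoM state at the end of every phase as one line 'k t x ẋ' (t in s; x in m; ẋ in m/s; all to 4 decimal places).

1 0.6550 0.1206 -0.0781
2 1.3400 -1.0853 -4.7334

phase 1: p=0.1824, T=0.655, ωT=2.080869, cosh=4.068127, sinh=3.943305; start (x,ẋ)=(0.027700, 0.457200) → end (x,ẋ)=(0.120557, -0.078055)
phase 2: p=0.4379, T=0.685, ωT=2.176176, cosh=4.463011, sinh=4.349536; start (x,ẋ)=(0.120557, -0.078055) → end (x,ẋ)=(-1.085270, -4.733415)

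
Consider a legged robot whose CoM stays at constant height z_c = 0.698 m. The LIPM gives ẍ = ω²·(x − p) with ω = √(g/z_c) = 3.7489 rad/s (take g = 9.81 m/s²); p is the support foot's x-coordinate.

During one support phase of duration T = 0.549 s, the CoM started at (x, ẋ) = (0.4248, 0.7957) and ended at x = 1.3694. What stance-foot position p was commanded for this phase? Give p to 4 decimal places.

ωT = 3.7489·0.549 = 2.058146; cosh(ωT) = 3.979564, sinh(ωT) = 3.851874
x(T) = p + (x₀−p)·cosh(ωT) + (ẋ₀/ω)·sinh(ωT) ⇒ p·(1 − cosh) = x(T) − x₀·cosh − (ẋ₀/ω)·sinh
numerator   = 1.3694 − (0.4248)·3.979564 − (0.7957/3.7489)·3.851874 = -1.138675
denominator = 1 − 3.979564 = -2.979564
p = -1.138675 / -2.979564 = 0.3822

p = 0.3822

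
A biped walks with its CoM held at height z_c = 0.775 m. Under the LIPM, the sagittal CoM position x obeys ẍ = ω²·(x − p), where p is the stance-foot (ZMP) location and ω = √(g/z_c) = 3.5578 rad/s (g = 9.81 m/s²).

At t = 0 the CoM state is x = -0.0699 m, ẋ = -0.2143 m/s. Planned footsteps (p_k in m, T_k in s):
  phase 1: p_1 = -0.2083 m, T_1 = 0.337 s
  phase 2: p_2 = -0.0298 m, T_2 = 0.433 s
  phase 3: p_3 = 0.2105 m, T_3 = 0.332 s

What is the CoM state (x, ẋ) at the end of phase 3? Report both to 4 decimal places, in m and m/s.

phase 1: p=-0.2083, T=0.337, ωT=1.198979, cosh=1.809115, sinh=1.507613; start (x,ẋ)=(-0.069900, -0.214300) → end (x,ẋ)=(-0.048728, 0.354654)
phase 2: p=-0.0298, T=0.433, ωT=1.540527, cosh=2.440660, sinh=2.226391; start (x,ẋ)=(-0.048728, 0.354654) → end (x,ẋ)=(0.145938, 0.715662)
phase 3: p=0.2105, T=0.332, ωT=1.181190, cosh=1.782581, sinh=1.475667; start (x,ẋ)=(0.145938, 0.715662) → end (x,ẋ)=(0.392249, 0.936769)

x = 0.3922, ẋ = 0.9368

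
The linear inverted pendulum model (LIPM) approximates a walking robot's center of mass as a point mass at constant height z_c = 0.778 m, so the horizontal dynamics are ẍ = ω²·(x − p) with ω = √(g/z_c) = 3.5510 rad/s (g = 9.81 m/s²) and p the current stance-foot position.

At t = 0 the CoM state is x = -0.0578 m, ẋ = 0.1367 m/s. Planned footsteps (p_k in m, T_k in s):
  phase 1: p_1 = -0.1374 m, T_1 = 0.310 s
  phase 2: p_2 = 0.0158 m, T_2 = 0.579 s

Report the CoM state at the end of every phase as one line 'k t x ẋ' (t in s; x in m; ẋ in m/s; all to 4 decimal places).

phase 1: p=-0.1374, T=0.310, ωT=1.100810, cosh=1.669601, sinh=1.336999; start (x,ẋ)=(-0.057800, 0.136700) → end (x,ẋ)=(0.046970, 0.606150)
phase 2: p=0.0158, T=0.579, ωT=2.056029, cosh=3.971418, sinh=3.843457; start (x,ẋ)=(0.046970, 0.606150) → end (x,ẋ)=(0.795660, 2.832683)

1 0.3100 0.0470 0.6062
2 0.8890 0.7957 2.8327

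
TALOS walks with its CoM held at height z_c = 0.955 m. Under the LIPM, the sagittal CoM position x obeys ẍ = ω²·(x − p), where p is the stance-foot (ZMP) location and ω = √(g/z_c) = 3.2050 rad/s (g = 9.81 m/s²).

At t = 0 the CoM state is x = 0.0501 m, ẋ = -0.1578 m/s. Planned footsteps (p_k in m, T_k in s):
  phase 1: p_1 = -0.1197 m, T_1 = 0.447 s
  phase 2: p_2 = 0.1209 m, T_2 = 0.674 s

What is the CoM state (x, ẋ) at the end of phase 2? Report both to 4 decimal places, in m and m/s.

x = 1.2571, ẋ = 3.7112

phase 1: p=-0.1197, T=0.447, ωT=1.432635, cosh=2.214202, sinh=1.975523; start (x,ẋ)=(0.050100, -0.157800) → end (x,ẋ)=(0.159005, 0.725696)
phase 2: p=0.1209, T=0.674, ωT=2.160170, cosh=4.393959, sinh=4.278653; start (x,ẋ)=(0.159005, 0.725696) → end (x,ẋ)=(1.257133, 3.711223)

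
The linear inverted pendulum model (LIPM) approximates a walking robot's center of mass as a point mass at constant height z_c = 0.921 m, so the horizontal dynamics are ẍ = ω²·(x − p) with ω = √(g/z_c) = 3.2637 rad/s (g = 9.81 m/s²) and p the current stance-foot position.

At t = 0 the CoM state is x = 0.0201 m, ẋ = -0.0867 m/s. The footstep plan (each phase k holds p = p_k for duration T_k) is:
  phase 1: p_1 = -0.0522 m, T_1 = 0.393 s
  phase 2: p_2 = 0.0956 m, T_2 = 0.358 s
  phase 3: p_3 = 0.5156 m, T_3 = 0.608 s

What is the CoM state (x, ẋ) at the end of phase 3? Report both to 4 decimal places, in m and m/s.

phase 1: p=-0.0522, T=0.393, ωT=1.282634, cosh=1.941716, sinh=1.664410; start (x,ẋ)=(0.020100, -0.086700) → end (x,ẋ)=(0.043971, 0.224397)
phase 2: p=0.0956, T=0.358, ωT=1.168405, cosh=1.763859, sinh=1.452997; start (x,ẋ)=(0.043971, 0.224397) → end (x,ẋ)=(0.104435, 0.150972)
phase 3: p=0.5156, T=0.608, ωT=1.984330, cosh=3.705821, sinh=3.568348; start (x,ẋ)=(0.104435, 0.150972) → end (x,ẋ)=(-0.843039, -4.228957)

x = -0.8430, ẋ = -4.2290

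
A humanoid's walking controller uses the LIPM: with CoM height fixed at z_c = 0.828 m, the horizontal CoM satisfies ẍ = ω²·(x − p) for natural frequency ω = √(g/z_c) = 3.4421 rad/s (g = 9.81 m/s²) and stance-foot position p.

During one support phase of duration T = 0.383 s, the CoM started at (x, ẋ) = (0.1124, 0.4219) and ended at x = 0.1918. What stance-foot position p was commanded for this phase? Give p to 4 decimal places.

ωT = 3.4421·0.383 = 1.318324; cosh(ωT) = 2.002369, sinh(ωT) = 1.734785
x(T) = p + (x₀−p)·cosh(ωT) + (ẋ₀/ω)·sinh(ωT) ⇒ p·(1 − cosh) = x(T) − x₀·cosh − (ẋ₀/ω)·sinh
numerator   = 0.1918 − (0.1124)·2.002369 − (0.4219/3.4421)·1.734785 = -0.245900
denominator = 1 − 2.002369 = -1.002369
p = -0.245900 / -1.002369 = 0.2453

p = 0.2453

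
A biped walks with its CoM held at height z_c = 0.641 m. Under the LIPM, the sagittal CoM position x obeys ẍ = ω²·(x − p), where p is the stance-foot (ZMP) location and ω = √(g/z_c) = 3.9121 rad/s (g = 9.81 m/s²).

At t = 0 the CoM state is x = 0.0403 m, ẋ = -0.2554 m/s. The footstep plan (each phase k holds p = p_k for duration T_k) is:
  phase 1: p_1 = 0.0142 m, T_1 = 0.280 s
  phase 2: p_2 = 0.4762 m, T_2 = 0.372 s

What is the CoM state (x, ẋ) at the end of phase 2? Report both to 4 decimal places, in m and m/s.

phase 1: p=0.0142, T=0.280, ωT=1.095388, cosh=1.662376, sinh=1.327966; start (x,ẋ)=(0.040300, -0.255400) → end (x,ẋ)=(-0.029108, -0.288978)
phase 2: p=0.4762, T=0.372, ωT=1.455301, cosh=2.259552, sinh=2.026222; start (x,ẋ)=(-0.029108, -0.288978) → end (x,ẋ)=(-0.815242, -4.658426)

x = -0.8152, ẋ = -4.6584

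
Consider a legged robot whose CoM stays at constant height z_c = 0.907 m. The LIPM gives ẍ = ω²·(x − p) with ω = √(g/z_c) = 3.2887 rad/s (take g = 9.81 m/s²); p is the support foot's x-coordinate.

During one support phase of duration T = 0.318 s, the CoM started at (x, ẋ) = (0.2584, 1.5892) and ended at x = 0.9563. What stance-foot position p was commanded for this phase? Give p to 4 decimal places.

p = 0.0993

ωT = 3.2887·0.318 = 1.045807; cosh(ωT) = 1.598551, sinh(ωT) = 1.247142
x(T) = p + (x₀−p)·cosh(ωT) + (ẋ₀/ω)·sinh(ωT) ⇒ p·(1 − cosh) = x(T) − x₀·cosh − (ẋ₀/ω)·sinh
numerator   = 0.9563 − (0.2584)·1.598551 − (1.5892/3.2887)·1.247142 = -0.059423
denominator = 1 − 1.598551 = -0.598551
p = -0.059423 / -0.598551 = 0.0993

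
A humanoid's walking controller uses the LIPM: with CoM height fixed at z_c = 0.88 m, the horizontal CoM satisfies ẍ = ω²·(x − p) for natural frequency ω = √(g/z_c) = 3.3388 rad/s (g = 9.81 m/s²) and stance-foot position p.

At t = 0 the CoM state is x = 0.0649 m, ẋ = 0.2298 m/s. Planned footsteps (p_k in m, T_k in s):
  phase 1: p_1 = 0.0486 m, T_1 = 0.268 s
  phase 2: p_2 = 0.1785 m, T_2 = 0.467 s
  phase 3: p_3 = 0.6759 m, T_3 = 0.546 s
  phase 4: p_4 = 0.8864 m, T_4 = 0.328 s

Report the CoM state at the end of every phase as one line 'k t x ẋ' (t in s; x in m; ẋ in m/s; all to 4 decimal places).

1 0.2680 0.1420 0.3836
2 0.7350 0.3490 0.6754
3 1.2810 0.2474 -1.1453
4 1.6090 -0.6310 -4.7358

phase 1: p=0.0486, T=0.268, ωT=0.894798, cosh=1.427766, sinh=1.019076; start (x,ẋ)=(0.064900, 0.229800) → end (x,ẋ)=(0.142013, 0.383561)
phase 2: p=0.1785, T=0.467, ωT=1.559220, cosh=2.482705, sinh=2.272404; start (x,ẋ)=(0.142013, 0.383561) → end (x,ẋ)=(0.348967, 0.675436)
phase 3: p=0.6759, T=0.546, ωT=1.822985, cosh=3.175925, sinh=3.014382; start (x,ẋ)=(0.348967, 0.675436) → end (x,ẋ)=(0.247391, -1.145261)
phase 4: p=0.8864, T=0.328, ωT=1.095126, cosh=1.662029, sinh=1.327532; start (x,ẋ)=(0.247391, -1.145261) → end (x,ẋ)=(-0.631016, -4.735778)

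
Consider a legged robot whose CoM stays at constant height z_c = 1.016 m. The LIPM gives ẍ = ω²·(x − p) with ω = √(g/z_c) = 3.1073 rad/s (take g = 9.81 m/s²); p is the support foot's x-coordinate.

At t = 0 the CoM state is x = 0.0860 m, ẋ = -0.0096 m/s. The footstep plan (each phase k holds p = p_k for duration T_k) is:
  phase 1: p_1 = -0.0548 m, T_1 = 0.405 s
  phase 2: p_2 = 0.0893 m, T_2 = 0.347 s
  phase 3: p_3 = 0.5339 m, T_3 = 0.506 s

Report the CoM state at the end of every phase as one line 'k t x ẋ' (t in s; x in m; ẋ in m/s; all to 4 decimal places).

1 0.4050 0.2080 0.6896
2 0.7520 0.5724 1.6102
3 1.2580 1.8251 4.3216

phase 1: p=-0.0548, T=0.405, ωT=1.258457, cosh=1.902038, sinh=1.617946; start (x,ẋ)=(0.086000, -0.009600) → end (x,ẋ)=(0.208008, 0.689604)
phase 2: p=0.0893, T=0.347, ωT=1.078233, cosh=1.639839, sinh=1.299643; start (x,ẋ)=(0.208008, 0.689604) → end (x,ẋ)=(0.572393, 1.610229)
phase 3: p=0.5339, T=0.506, ωT=1.572294, cosh=2.512627, sinh=2.305059; start (x,ẋ)=(0.572393, 1.610229) → end (x,ẋ)=(1.825119, 4.321611)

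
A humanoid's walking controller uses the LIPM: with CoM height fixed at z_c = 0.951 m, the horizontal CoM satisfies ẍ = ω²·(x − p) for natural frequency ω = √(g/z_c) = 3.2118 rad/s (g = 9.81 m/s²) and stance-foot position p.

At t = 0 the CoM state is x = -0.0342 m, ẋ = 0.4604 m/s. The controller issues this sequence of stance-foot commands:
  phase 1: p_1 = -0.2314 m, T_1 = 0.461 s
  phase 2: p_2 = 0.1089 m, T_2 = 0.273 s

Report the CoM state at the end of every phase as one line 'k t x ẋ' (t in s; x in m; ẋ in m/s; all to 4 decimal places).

1 0.4610 0.5232 2.3843
2 0.7340 1.4305 4.6832

phase 1: p=-0.2314, T=0.461, ωT=1.480640, cosh=2.311625, sinh=2.084133; start (x,ẋ)=(-0.034200, 0.460400) → end (x,ẋ)=(0.523205, 2.384293)
phase 2: p=0.1089, T=0.273, ωT=0.876821, cosh=1.409676, sinh=0.993573; start (x,ẋ)=(0.523205, 2.384293) → end (x,ẋ)=(1.430519, 4.683193)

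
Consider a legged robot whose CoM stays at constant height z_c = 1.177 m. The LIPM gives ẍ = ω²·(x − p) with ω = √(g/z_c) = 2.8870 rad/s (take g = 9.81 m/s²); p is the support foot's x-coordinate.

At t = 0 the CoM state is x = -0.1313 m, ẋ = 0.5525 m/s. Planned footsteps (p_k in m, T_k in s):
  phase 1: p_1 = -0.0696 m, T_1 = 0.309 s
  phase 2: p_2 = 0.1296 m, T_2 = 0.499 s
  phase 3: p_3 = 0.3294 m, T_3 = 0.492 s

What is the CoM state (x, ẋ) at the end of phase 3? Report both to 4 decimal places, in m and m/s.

x = 0.9077, ẋ = 1.8590

phase 1: p=-0.0696, T=0.309, ωT=0.892083, cosh=1.425004, sinh=1.015203; start (x,ẋ)=(-0.131300, 0.552500) → end (x,ẋ)=(0.036762, 0.606479)
phase 2: p=0.1296, T=0.499, ωT=1.440613, cosh=2.230033, sinh=1.993251; start (x,ẋ)=(0.036762, 0.606479) → end (x,ẋ)=(0.341295, 0.818230)
phase 3: p=0.3294, T=0.492, ωT=1.420404, cosh=2.190204, sinh=1.948588; start (x,ẋ)=(0.341295, 0.818230) → end (x,ẋ)=(0.907718, 1.859004)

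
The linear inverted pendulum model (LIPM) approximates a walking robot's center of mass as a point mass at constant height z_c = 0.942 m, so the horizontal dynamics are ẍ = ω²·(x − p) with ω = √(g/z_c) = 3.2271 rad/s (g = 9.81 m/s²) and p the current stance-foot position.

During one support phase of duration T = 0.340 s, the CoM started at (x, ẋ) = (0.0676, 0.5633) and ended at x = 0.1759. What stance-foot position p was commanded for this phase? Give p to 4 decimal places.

p = 0.2542

ωT = 3.2271·0.340 = 1.097214; cosh(ωT) = 1.664804, sinh(ωT) = 1.331004
x(T) = p + (x₀−p)·cosh(ωT) + (ẋ₀/ω)·sinh(ωT) ⇒ p·(1 − cosh) = x(T) − x₀·cosh − (ẋ₀/ω)·sinh
numerator   = 0.1759 − (0.0676)·1.664804 − (0.5633/3.2271)·1.331004 = -0.168972
denominator = 1 − 1.664804 = -0.664804
p = -0.168972 / -0.664804 = 0.2542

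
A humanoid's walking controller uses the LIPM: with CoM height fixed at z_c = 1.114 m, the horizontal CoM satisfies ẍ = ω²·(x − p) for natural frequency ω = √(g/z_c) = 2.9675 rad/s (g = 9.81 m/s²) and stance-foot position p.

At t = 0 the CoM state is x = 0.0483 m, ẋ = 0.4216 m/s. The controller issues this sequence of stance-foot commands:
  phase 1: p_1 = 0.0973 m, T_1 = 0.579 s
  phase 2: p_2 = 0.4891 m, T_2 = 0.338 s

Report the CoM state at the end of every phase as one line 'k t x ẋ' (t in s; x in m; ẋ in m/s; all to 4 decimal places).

1 0.5790 0.3396 0.8207
2 0.9170 0.5841 0.7457

phase 1: p=0.0973, T=0.579, ωT=1.718182, cosh=2.876890, sinh=2.697498; start (x,ẋ)=(0.048300, 0.421600) → end (x,ẋ)=(0.339573, 0.820660)
phase 2: p=0.4891, T=0.338, ωT=1.003015, cosh=1.546631, sinh=1.179859; start (x,ẋ)=(0.339573, 0.820660) → end (x,ẋ)=(0.584125, 0.745728)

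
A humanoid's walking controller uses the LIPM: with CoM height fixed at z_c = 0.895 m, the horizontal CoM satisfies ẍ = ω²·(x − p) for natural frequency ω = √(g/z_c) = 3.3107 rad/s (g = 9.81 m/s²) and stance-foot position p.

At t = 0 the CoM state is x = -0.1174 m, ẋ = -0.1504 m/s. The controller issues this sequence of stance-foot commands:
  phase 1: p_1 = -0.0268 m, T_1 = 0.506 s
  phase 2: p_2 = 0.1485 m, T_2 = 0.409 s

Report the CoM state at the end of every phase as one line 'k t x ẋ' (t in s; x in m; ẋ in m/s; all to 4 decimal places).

1 0.5060 -0.3942 -1.1884
2 0.9150 -1.6214 -5.7026

phase 1: p=-0.0268, T=0.506, ωT=1.675214, cosh=2.763603, sinh=2.576335; start (x,ẋ)=(-0.117400, -0.150400) → end (x,ẋ)=(-0.394221, -1.188416)
phase 2: p=0.1485, T=0.409, ωT=1.354076, cosh=2.065684, sinh=1.807498; start (x,ẋ)=(-0.394221, -1.188416) → end (x,ẋ)=(-1.621414, -5.702582)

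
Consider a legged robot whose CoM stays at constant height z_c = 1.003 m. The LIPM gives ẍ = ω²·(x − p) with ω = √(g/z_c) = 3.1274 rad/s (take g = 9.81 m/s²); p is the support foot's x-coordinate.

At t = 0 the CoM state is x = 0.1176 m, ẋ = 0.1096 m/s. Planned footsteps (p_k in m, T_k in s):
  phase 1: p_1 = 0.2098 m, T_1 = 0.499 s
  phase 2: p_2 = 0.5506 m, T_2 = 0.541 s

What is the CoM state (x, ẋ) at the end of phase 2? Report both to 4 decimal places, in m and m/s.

phase 1: p=0.2098, T=0.499, ωT=1.560573, cosh=2.485781, sinh=2.275766; start (x,ẋ)=(0.117600, 0.109600) → end (x,ẋ)=(0.060365, -0.383767)
phase 2: p=0.5506, T=0.541, ωT=1.691923, cosh=2.807040, sinh=2.622875; start (x,ẋ)=(0.060365, -0.383767) → end (x,ẋ)=(-1.147364, -5.098535)

x = -1.1474, ẋ = -5.0985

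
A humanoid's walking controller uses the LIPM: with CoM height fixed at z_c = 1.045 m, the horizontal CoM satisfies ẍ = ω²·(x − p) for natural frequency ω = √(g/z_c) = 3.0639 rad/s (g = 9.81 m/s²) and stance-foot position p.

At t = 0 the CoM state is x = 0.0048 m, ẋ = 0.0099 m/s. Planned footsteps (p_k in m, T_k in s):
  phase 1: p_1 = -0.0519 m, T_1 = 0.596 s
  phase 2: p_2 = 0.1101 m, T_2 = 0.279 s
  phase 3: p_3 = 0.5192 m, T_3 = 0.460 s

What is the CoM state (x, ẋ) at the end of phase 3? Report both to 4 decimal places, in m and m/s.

phase 1: p=-0.0519, T=0.596, ωT=1.826084, cosh=3.185284, sinh=3.024241; start (x,ẋ)=(0.004800, 0.009900) → end (x,ẋ)=(0.138477, 0.556915)
phase 2: p=0.1101, T=0.279, ωT=0.854828, cosh=1.388163, sinh=0.962807; start (x,ẋ)=(0.138477, 0.556915) → end (x,ẋ)=(0.324499, 0.856801)
phase 3: p=0.5192, T=0.460, ωT=1.409394, cosh=2.168883, sinh=1.924591; start (x,ẋ)=(0.324499, 0.856801) → end (x,ẋ)=(0.635116, 0.710195)

x = 0.6351, ẋ = 0.7102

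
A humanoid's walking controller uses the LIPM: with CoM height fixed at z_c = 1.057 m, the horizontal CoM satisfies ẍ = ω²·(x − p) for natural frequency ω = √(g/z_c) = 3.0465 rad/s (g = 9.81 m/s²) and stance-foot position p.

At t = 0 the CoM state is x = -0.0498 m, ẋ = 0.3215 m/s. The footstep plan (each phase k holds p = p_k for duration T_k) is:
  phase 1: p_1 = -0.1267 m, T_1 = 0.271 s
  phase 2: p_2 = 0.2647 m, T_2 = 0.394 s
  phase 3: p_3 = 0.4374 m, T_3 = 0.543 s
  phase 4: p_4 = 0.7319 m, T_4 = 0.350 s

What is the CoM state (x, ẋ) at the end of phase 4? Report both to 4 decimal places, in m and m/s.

x = -0.4337, ẋ = -3.1831

phase 1: p=-0.1267, T=0.271, ωT=0.825602, cosh=1.360613, sinh=0.922641; start (x,ẋ)=(-0.049800, 0.321500) → end (x,ẋ)=(0.075298, 0.653589)
phase 2: p=0.2647, T=0.394, ωT=1.200321, cosh=1.811140, sinh=1.510043; start (x,ẋ)=(0.075298, 0.653589) → end (x,ẋ)=(0.245628, 0.312429)
phase 3: p=0.4374, T=0.543, ωT=1.654250, cosh=2.710195, sinh=2.518959; start (x,ẋ)=(0.245628, 0.312429) → end (x,ẋ)=(0.175989, -0.624915)
phase 4: p=0.7319, T=0.350, ωT=1.066275, cosh=1.624414, sinh=1.280126; start (x,ẋ)=(0.175989, -0.624915) → end (x,ẋ)=(-0.433716, -3.183120)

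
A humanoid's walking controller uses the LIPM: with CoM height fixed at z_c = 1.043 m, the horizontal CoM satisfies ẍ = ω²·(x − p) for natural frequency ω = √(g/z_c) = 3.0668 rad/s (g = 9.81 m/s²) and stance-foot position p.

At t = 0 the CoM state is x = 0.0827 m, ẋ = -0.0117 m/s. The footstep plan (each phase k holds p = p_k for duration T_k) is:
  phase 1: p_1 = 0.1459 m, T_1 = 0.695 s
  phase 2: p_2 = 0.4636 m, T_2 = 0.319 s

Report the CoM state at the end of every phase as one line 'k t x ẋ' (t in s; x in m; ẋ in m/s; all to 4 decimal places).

phase 1: p=0.1459, T=0.695, ωT=2.131426, cosh=4.272771, sinh=4.154104; start (x,ẋ)=(0.082700, -0.011700) → end (x,ẋ)=(-0.139987, -0.855147)
phase 2: p=0.4636, T=0.319, ωT=0.978309, cosh=1.517951, sinh=1.142004; start (x,ẋ)=(-0.139987, -0.855147) → end (x,ẋ)=(-0.771052, -3.412014)

1 0.6950 -0.1400 -0.8551
2 1.0140 -0.7711 -3.4120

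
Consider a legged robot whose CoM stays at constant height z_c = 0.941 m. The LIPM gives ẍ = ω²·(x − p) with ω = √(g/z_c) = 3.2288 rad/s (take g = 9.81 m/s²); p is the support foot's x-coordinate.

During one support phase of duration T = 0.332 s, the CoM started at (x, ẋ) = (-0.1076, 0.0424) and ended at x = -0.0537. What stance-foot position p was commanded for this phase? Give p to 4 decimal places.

p = -0.1661

ωT = 3.2288·0.332 = 1.071962; cosh(ωT) = 1.631720, sinh(ωT) = 1.289384
x(T) = p + (x₀−p)·cosh(ωT) + (ẋ₀/ω)·sinh(ωT) ⇒ p·(1 − cosh) = x(T) − x₀·cosh − (ẋ₀/ω)·sinh
numerator   = -0.0537 − (-0.1076)·1.631720 − (0.0424/3.2288)·1.289384 = 0.104941
denominator = 1 − 1.631720 = -0.631720
p = 0.104941 / -0.631720 = -0.1661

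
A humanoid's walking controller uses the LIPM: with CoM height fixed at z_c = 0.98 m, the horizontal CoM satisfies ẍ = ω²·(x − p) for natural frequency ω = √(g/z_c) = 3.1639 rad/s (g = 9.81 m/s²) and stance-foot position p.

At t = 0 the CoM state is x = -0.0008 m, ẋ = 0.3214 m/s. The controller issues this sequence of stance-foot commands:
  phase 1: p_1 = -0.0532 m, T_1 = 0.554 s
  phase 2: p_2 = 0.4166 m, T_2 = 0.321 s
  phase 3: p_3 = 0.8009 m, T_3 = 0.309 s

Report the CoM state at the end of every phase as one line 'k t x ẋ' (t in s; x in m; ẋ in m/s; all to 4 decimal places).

1 0.5540 0.3868 1.4192
2 0.8750 0.9081 2.1033
3 1.1840 1.7221 3.5783

phase 1: p=-0.0532, T=0.554, ωT=1.752801, cosh=2.972015, sinh=2.798727; start (x,ẋ)=(-0.000800, 0.321400) → end (x,ẋ)=(0.386838, 1.419202)
phase 2: p=0.4166, T=0.321, ωT=1.015612, cosh=1.561617, sinh=1.199436; start (x,ẋ)=(0.386838, 1.419202) → end (x,ẋ)=(0.908143, 2.103306)
phase 3: p=0.8009, T=0.309, ωT=0.977645, cosh=1.517193, sinh=1.140997; start (x,ẋ)=(0.908143, 2.103306) → end (x,ẋ)=(1.722123, 3.578267)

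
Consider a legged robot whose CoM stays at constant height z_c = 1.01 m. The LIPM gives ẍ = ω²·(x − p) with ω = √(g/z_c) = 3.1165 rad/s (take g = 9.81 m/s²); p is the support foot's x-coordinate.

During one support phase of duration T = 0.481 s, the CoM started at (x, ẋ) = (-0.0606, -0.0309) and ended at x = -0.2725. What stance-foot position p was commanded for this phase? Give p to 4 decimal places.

p = 0.0807

ωT = 3.1165·0.481 = 1.499036; cosh(ωT) = 2.350359, sinh(ωT) = 2.127014
x(T) = p + (x₀−p)·cosh(ωT) + (ẋ₀/ω)·sinh(ωT) ⇒ p·(1 − cosh) = x(T) − x₀·cosh − (ẋ₀/ω)·sinh
numerator   = -0.2725 − (-0.0606)·2.350359 − (-0.0309/3.1165)·2.127014 = -0.108979
denominator = 1 − 2.350359 = -1.350359
p = -0.108979 / -1.350359 = 0.0807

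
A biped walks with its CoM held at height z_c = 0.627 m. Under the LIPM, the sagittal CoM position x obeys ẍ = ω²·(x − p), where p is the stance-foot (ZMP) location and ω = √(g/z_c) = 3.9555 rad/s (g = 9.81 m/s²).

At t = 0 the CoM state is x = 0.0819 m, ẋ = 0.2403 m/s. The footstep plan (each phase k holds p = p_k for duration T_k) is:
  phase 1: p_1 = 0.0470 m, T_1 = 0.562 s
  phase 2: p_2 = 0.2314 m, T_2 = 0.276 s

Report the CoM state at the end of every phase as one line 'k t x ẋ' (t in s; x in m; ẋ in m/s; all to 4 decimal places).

1 0.5620 0.4873 1.7525
2 0.8380 1.2412 4.2427

phase 1: p=0.0470, T=0.562, ωT=2.222991, cosh=4.671598, sinh=4.563313; start (x,ẋ)=(0.081900, 0.240300) → end (x,ẋ)=(0.487264, 1.752536)
phase 2: p=0.2314, T=0.276, ωT=1.091718, cosh=1.657514, sinh=1.321874; start (x,ẋ)=(0.487264, 1.752536) → end (x,ẋ)=(1.241172, 4.242683)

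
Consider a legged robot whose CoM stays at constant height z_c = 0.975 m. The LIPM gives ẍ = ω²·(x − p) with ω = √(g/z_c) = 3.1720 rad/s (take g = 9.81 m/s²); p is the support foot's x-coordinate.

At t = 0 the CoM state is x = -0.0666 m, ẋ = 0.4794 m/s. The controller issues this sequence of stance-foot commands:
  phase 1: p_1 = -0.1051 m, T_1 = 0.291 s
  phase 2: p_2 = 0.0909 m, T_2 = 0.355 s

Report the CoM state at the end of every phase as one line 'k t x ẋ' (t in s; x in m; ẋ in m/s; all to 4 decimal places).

1 0.2910 0.1112 0.8280
2 0.6460 0.4856 1.4995

phase 1: p=-0.1051, T=0.291, ωT=0.923052, cosh=1.457133, sinh=1.059828; start (x,ẋ)=(-0.066600, 0.479400) → end (x,ẋ)=(0.111177, 0.827978)
phase 2: p=0.0909, T=0.355, ωT=1.126060, cosh=1.703896, sinh=1.379588; start (x,ẋ)=(0.111177, 0.827978) → end (x,ẋ)=(0.485559, 1.499519)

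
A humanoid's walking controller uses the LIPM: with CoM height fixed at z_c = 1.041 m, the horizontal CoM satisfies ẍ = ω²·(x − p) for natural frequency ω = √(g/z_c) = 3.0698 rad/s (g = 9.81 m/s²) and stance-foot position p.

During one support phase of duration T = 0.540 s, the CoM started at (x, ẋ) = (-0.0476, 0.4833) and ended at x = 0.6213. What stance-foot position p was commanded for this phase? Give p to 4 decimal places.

ωT = 3.0698·0.540 = 1.657692; cosh(ωT) = 2.718882, sinh(ωT) = 2.528304
x(T) = p + (x₀−p)·cosh(ωT) + (ẋ₀/ω)·sinh(ωT) ⇒ p·(1 − cosh) = x(T) − x₀·cosh − (ẋ₀/ω)·sinh
numerator   = 0.6213 − (-0.0476)·2.718882 − (0.4833/3.0698)·2.528304 = 0.352670
denominator = 1 − 2.718882 = -1.718882
p = 0.352670 / -1.718882 = -0.2052

p = -0.2052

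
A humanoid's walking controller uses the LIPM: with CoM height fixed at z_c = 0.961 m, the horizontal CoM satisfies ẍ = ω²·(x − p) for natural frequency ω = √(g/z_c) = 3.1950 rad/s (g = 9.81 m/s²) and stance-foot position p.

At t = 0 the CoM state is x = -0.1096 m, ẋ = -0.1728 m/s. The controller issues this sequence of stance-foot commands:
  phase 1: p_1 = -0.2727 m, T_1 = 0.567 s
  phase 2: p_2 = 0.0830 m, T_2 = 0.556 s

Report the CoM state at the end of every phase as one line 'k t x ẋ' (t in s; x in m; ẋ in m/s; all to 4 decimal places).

1 0.5670 0.0786 1.0091
2 1.1230 0.9761 3.0266

phase 1: p=-0.2727, T=0.567, ωT=1.811565, cosh=3.141708, sinh=2.978310; start (x,ẋ)=(-0.109600, -0.172800) → end (x,ẋ)=(0.078632, 1.009123)
phase 2: p=0.0830, T=0.556, ωT=1.776420, cosh=3.038954, sinh=2.869711; start (x,ẋ)=(0.078632, 1.009123) → end (x,ẋ)=(0.976109, 3.026633)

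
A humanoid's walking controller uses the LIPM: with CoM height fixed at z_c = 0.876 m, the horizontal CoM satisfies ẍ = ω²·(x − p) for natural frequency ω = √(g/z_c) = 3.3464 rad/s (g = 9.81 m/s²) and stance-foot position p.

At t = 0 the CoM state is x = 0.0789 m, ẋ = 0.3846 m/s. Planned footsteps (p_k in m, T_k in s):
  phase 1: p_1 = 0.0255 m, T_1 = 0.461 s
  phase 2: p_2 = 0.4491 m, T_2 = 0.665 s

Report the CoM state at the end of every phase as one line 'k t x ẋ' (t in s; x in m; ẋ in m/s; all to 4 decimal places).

phase 1: p=0.0255, T=0.461, ωT=1.542690, cosh=2.445481, sinh=2.231676; start (x,ẋ)=(0.078900, 0.384600) → end (x,ẋ)=(0.412574, 1.339327)
phase 2: p=0.4491, T=0.665, ωT=2.225356, cosh=4.682403, sinh=4.574374; start (x,ẋ)=(0.412574, 1.339327) → end (x,ẋ)=(2.108869, 5.712143)

1 0.4610 0.4126 1.3393
2 1.1260 2.1089 5.7121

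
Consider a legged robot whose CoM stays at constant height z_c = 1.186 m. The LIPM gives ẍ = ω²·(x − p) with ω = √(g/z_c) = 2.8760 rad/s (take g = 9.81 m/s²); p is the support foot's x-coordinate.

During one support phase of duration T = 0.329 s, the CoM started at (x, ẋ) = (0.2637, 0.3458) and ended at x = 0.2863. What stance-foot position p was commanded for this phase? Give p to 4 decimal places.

ωT = 2.8760·0.329 = 0.946204; cosh(ωT) = 1.482062, sinh(ωT) = 1.093851
x(T) = p + (x₀−p)·cosh(ωT) + (ẋ₀/ω)·sinh(ωT) ⇒ p·(1 − cosh) = x(T) − x₀·cosh − (ẋ₀/ω)·sinh
numerator   = 0.2863 − (0.2637)·1.482062 − (0.3458/2.8760)·1.093851 = -0.236041
denominator = 1 − 1.482062 = -0.482062
p = -0.236041 / -0.482062 = 0.4896

p = 0.4896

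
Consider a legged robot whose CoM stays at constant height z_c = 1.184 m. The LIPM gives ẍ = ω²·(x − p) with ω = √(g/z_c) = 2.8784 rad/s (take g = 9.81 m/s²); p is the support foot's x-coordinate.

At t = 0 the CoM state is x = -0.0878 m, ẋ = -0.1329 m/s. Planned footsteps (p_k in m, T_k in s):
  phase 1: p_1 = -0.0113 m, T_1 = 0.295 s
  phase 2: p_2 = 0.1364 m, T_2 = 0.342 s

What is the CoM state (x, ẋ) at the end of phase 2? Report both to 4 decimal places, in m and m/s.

phase 1: p=-0.0113, T=0.295, ωT=0.849128, cosh=1.382698, sinh=0.954910; start (x,ẋ)=(-0.087800, -0.132900) → end (x,ẋ)=(-0.161166, -0.394029)
phase 2: p=0.1364, T=0.342, ωT=0.984413, cosh=1.524949, sinh=1.151291; start (x,ẋ)=(-0.161166, -0.394029) → end (x,ẋ)=(-0.474975, -1.586971)

x = -0.4750, ẋ = -1.5870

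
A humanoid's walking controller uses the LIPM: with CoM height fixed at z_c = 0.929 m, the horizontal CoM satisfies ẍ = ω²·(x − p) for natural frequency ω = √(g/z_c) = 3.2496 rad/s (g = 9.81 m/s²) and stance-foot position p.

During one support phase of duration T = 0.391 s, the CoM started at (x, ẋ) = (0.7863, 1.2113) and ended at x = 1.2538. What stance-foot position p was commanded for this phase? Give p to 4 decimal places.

p = 0.9428

ωT = 3.2496·0.391 = 1.270594; cosh(ωT) = 1.921816, sinh(ωT) = 1.641151
x(T) = p + (x₀−p)·cosh(ωT) + (ẋ₀/ω)·sinh(ωT) ⇒ p·(1 − cosh) = x(T) − x₀·cosh − (ẋ₀/ω)·sinh
numerator   = 1.2538 − (0.7863)·1.921816 − (1.2113/3.2496)·1.641151 = -0.869069
denominator = 1 − 1.921816 = -0.921816
p = -0.869069 / -0.921816 = 0.9428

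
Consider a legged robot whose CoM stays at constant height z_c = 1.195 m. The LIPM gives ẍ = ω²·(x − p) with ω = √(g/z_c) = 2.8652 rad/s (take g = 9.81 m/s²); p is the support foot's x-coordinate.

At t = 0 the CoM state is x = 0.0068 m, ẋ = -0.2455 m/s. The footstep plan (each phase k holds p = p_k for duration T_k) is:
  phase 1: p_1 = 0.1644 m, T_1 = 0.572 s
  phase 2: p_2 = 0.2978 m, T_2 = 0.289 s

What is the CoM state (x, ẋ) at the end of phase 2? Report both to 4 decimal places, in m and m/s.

phase 1: p=0.1644, T=0.572, ωT=1.638894, cosh=2.671834, sinh=2.477639; start (x,ẋ)=(0.006800, -0.245500) → end (x,ẋ)=(-0.468974, -1.774727)
phase 2: p=0.2978, T=0.289, ωT=0.828043, cosh=1.362869, sinh=0.925966; start (x,ẋ)=(-0.468974, -1.774727) → end (x,ẋ)=(-1.320762, -4.453029)

x = -1.3208, ẋ = -4.4530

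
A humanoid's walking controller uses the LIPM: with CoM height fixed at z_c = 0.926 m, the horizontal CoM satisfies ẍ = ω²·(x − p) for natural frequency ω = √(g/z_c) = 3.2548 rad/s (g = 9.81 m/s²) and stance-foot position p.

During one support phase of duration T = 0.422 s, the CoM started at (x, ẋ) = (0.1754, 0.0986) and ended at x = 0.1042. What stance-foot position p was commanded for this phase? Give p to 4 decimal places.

p = 0.2909

ωT = 3.2548·0.422 = 1.373526; cosh(ωT) = 2.101231, sinh(ωT) = 1.848018
x(T) = p + (x₀−p)·cosh(ωT) + (ẋ₀/ω)·sinh(ωT) ⇒ p·(1 − cosh) = x(T) − x₀·cosh − (ẋ₀/ω)·sinh
numerator   = 0.1042 − (0.1754)·2.101231 − (0.0986/3.2548)·1.848018 = -0.320339
denominator = 1 − 2.101231 = -1.101231
p = -0.320339 / -1.101231 = 0.2909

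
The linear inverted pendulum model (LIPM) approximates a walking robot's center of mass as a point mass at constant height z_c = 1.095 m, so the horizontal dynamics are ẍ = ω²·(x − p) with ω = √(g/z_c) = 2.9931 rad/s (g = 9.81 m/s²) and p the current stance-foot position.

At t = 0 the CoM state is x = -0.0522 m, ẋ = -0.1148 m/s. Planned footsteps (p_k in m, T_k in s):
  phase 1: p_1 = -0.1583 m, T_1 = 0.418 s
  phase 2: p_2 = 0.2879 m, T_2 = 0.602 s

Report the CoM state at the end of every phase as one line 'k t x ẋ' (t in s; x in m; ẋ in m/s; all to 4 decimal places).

phase 1: p=-0.1583, T=0.418, ωT=1.251116, cosh=1.890212, sinh=1.604027; start (x,ẋ)=(-0.052200, -0.114800) → end (x,ẋ)=(-0.019271, 0.292391)
phase 2: p=0.2879, T=0.602, ωT=1.801846, cosh=3.112910, sinh=2.947916; start (x,ẋ)=(-0.019271, 0.292391) → end (x,ẋ)=(-0.380318, -1.800105)

1 0.4180 -0.0193 0.2924
2 1.0200 -0.3803 -1.8001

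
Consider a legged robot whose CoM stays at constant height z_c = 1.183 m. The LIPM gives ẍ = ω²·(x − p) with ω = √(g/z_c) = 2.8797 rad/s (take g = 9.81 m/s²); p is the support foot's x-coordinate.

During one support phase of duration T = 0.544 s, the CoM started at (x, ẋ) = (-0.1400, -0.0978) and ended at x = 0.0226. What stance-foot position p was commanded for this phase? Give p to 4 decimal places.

p = -0.3003

ωT = 2.8797·0.544 = 1.566557; cosh(ωT) = 2.499445, sinh(ωT) = 2.290682
x(T) = p + (x₀−p)·cosh(ωT) + (ẋ₀/ω)·sinh(ωT) ⇒ p·(1 − cosh) = x(T) − x₀·cosh − (ẋ₀/ω)·sinh
numerator   = 0.0226 − (-0.1400)·2.499445 − (-0.0978/2.8797)·2.290682 = 0.450318
denominator = 1 − 2.499445 = -1.499445
p = 0.450318 / -1.499445 = -0.3003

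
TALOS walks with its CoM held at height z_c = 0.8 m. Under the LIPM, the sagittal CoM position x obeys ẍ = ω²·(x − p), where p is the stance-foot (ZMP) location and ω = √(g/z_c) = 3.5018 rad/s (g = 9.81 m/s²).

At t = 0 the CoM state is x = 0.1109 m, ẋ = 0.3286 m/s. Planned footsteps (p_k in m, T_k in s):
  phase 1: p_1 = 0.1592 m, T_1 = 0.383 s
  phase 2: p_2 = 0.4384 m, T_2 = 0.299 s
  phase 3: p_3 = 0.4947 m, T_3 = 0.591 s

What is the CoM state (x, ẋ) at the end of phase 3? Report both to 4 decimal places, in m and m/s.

x = -0.9247, ẋ = -4.8965

phase 1: p=0.1592, T=0.383, ωT=1.341189, cosh=2.042561, sinh=1.781027; start (x,ẋ)=(0.110900, 0.328600) → end (x,ẋ)=(0.227671, 0.369948)
phase 2: p=0.4384, T=0.299, ωT=1.047038, cosh=1.600088, sinh=1.249112; start (x,ẋ)=(0.227671, 0.369948) → end (x,ẋ)=(0.233178, -0.329807)
phase 3: p=0.4947, T=0.591, ωT=2.069564, cosh=4.023804, sinh=3.897563; start (x,ẋ)=(0.233178, -0.329807) → end (x,ẋ)=(-0.924693, -4.896455)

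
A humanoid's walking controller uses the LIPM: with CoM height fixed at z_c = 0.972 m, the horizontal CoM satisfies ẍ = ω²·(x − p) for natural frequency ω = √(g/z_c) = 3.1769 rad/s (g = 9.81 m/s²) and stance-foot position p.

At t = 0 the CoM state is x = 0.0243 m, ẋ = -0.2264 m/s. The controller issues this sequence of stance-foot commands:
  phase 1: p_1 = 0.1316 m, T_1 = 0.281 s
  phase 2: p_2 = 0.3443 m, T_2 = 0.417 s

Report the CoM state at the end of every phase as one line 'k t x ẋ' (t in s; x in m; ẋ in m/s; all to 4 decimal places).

1 0.2810 -0.0938 -0.6691
2 0.6980 -0.9059 -3.7797

phase 1: p=0.1316, T=0.281, ωT=0.892709, cosh=1.425640, sinh=1.016095; start (x,ẋ)=(0.024300, -0.226400) → end (x,ẋ)=(-0.093783, -0.669133)
phase 2: p=0.3443, T=0.417, ωT=1.324767, cosh=2.013587, sinh=1.747723; start (x,ẋ)=(-0.093783, -0.669133) → end (x,ẋ)=(-0.905931, -3.779741)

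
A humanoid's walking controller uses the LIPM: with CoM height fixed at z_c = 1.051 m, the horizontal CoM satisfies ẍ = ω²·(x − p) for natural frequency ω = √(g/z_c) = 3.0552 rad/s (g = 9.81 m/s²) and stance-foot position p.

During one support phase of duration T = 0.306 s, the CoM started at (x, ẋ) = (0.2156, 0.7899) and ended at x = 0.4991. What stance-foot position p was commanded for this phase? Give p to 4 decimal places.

p = 0.2049

ωT = 3.0552·0.306 = 0.934891; cosh(ωT) = 1.469782, sinh(ωT) = 1.077154
x(T) = p + (x₀−p)·cosh(ωT) + (ẋ₀/ω)·sinh(ωT) ⇒ p·(1 − cosh) = x(T) − x₀·cosh − (ẋ₀/ω)·sinh
numerator   = 0.4991 − (0.2156)·1.469782 − (0.7899/3.0552)·1.077154 = -0.096275
denominator = 1 − 1.469782 = -0.469782
p = -0.096275 / -0.469782 = 0.2049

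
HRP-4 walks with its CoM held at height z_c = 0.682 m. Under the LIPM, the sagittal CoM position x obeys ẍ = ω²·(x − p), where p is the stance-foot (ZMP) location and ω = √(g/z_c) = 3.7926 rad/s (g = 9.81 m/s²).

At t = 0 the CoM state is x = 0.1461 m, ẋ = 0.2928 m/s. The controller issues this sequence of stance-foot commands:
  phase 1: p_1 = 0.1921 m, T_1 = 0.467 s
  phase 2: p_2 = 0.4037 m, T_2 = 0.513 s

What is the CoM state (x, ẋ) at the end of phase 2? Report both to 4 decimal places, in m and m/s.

x = 0.2884, ẋ = -0.3112

phase 1: p=0.1921, T=0.467, ωT=1.771144, cosh=3.023856, sinh=2.853718; start (x,ẋ)=(0.146100, 0.292800) → end (x,ẋ)=(0.273318, 0.387527)
phase 2: p=0.4037, T=0.513, ωT=1.945604, cosh=3.570378, sinh=3.427477; start (x,ẋ)=(0.273318, 0.387527) → end (x,ẋ)=(0.288406, -0.311224)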